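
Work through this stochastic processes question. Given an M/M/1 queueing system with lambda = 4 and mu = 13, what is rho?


rho = lambda/mu
= 4/13
= 0.3077

0.3077


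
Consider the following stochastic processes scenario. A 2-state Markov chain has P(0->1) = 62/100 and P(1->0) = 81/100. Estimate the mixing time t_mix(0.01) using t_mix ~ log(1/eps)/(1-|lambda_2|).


lambda_2 = |1 - p01 - p10| = |1 - 0.6200 - 0.8100| = 0.4300
t_mix ~ log(1/eps)/(1 - |lambda_2|)
= log(100)/(1 - 0.4300) = 4.6052/0.5700
= 8.0792

8.0792


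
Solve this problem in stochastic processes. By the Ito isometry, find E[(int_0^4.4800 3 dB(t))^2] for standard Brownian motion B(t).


By Ito isometry: E[(int f dB)^2] = int f^2 dt
= 3^2 * 4.4800
= 9 * 4.4800 = 40.3200

40.3200


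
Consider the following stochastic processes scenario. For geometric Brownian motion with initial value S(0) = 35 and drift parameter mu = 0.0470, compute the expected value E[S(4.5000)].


E[S(t)] = S(0) * exp(mu * t)
= 35 * exp(0.0470 * 4.5000)
= 35 * 1.2355
= 43.2435

43.2435


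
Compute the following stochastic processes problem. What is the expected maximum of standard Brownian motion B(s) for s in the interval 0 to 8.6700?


E(max B(s)) = sqrt(2t/pi)
= sqrt(2*8.6700/pi)
= sqrt(5.5195)
= 2.3494

2.3494


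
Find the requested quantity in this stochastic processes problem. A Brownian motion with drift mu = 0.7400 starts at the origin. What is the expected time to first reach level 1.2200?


Expected first passage time = a/mu
= 1.2200/0.7400
= 1.6486

1.6486


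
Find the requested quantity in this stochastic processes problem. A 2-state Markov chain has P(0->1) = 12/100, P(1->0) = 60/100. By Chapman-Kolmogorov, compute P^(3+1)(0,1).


P^4 = P^3 * P^1
Computing via matrix multiplication of the transition matrix.
Entry (0,1) of P^4 = 0.1656

0.1656


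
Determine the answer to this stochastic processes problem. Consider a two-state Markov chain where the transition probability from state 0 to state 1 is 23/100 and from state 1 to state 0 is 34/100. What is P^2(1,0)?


Computing P^2 by matrix multiplication.
P = [[0.7700, 0.2300], [0.3400, 0.6600]]
After raising P to the power 2:
P^2(1,0) = 0.4862

0.4862


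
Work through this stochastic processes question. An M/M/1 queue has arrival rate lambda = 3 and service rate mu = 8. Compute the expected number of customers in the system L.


rho = 3/8 = 0.3750
L = rho/(1-rho)
= 0.3750/0.6250
= 0.6000

0.6000


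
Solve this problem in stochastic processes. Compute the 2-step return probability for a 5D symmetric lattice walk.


P(return in 2 steps) = P(reverse first step) = 1/(2d)
= 1/10
= 0.1000

0.1000


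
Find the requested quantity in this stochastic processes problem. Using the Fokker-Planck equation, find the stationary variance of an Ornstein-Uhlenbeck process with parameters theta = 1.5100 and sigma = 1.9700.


Stationary variance = sigma^2 / (2*theta)
= 1.9700^2 / (2*1.5100)
= 3.8809 / 3.0200
= 1.2851

1.2851


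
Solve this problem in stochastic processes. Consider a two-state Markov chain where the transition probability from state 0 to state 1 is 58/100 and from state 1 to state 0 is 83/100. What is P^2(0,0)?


Computing P^2 by matrix multiplication.
P = [[0.4200, 0.5800], [0.8300, 0.1700]]
After raising P to the power 2:
P^2(0,0) = 0.6578

0.6578


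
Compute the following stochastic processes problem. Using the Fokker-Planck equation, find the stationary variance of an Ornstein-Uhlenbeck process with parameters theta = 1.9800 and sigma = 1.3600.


Stationary variance = sigma^2 / (2*theta)
= 1.3600^2 / (2*1.9800)
= 1.8496 / 3.9600
= 0.4671

0.4671


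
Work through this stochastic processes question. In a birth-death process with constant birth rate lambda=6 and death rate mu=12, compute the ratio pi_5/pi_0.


For birth-death process, pi_n/pi_0 = (lambda/mu)^n
= (6/12)^5
= 0.0312

0.0312


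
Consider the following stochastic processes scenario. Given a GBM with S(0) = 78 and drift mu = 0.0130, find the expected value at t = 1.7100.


E[S(t)] = S(0) * exp(mu * t)
= 78 * exp(0.0130 * 1.7100)
= 78 * 1.0225
= 79.7534

79.7534


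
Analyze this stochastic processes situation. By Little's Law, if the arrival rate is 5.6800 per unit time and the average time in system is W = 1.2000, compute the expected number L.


Little's Law: L = lambda * W
= 5.6800 * 1.2000
= 6.8160

6.8160


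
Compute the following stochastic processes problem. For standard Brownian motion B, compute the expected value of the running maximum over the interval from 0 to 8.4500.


E(max B(s)) = sqrt(2t/pi)
= sqrt(2*8.4500/pi)
= sqrt(5.3794)
= 2.3194

2.3194


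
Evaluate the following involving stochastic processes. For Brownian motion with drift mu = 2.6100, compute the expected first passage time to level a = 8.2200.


Expected first passage time = a/mu
= 8.2200/2.6100
= 3.1494

3.1494


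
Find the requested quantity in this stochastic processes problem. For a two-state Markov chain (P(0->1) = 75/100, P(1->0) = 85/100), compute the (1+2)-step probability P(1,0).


P^3 = P^1 * P^2
Computing via matrix multiplication of the transition matrix.
Entry (1,0) of P^3 = 0.6460

0.6460


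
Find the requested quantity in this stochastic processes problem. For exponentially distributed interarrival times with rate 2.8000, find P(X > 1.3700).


P(X > t) = exp(-lambda * t)
= exp(-2.8000 * 1.3700)
= exp(-3.8360) = 0.0216

0.0216


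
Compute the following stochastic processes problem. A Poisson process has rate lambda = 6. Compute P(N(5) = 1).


P(N(t)=k) = (lambda*t)^k * exp(-lambda*t) / k!
lambda*t = 30
= 30^1 * exp(-30) / 1!
= 30 * 9.3576e-14 / 1
= 2.8073e-12

2.8073e-12


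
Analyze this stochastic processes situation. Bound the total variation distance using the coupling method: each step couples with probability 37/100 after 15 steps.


TV distance bound <= (1-delta)^n
= (1 - 0.3700)^15
= 0.6300^15
= 9.7748e-04

9.7748e-04


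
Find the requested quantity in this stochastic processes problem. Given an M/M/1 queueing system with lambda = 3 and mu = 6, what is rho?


rho = lambda/mu
= 3/6
= 0.5000

0.5000


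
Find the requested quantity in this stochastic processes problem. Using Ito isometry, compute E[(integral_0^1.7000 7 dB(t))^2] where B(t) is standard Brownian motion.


By Ito isometry: E[(int f dB)^2] = int f^2 dt
= 7^2 * 1.7000
= 49 * 1.7000 = 83.3000

83.3000


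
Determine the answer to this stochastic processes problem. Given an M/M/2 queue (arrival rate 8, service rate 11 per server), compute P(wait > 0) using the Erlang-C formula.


a = lambda/mu = 0.7273
rho = a/c = 0.3636
Erlang-C formula applied:
C(c,a) = 0.1939

0.1939


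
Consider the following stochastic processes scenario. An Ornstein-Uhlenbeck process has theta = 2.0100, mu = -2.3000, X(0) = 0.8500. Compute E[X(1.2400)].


E[X(t)] = mu + (X(0) - mu)*exp(-theta*t)
= -2.3000 + (0.8500 - -2.3000)*exp(-2.0100*1.2400)
= -2.3000 + 3.1500 * 0.0827
= -2.0395

-2.0395


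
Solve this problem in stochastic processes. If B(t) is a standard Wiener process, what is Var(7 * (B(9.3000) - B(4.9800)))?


Var(alpha*(B(t)-B(s))) = alpha^2 * (t-s)
= 7^2 * (9.3000 - 4.9800)
= 49 * 4.3200
= 211.6800

211.6800


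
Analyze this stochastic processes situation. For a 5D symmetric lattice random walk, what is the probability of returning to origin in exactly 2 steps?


P(return in 2 steps) = P(reverse first step) = 1/(2d)
= 1/10
= 0.1000

0.1000


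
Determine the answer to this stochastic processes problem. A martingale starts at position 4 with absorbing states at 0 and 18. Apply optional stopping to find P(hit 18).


By optional stopping theorem: E(M at tau) = M(0) = 4
P(hit 18)*18 + P(hit 0)*0 = 4
P(hit 18) = (4 - 0)/(18 - 0) = 2/9 = 0.2222

0.2222


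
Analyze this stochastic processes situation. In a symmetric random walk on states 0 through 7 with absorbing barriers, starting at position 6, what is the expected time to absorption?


For symmetric RW on 0,...,N with absorbing barriers, E(i) = i*(N-i)
E(6) = 6 * 1 = 6

6


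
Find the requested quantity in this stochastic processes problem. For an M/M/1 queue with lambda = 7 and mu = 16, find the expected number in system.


rho = 7/16 = 0.4375
L = rho/(1-rho)
= 0.4375/0.5625
= 0.7778

0.7778


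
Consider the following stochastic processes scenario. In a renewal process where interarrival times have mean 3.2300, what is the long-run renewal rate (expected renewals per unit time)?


Long-run renewal rate = 1/E(X)
= 1/3.2300
= 0.3096

0.3096


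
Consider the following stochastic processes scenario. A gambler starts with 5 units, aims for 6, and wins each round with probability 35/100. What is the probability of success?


Gambler's ruin formula:
r = q/p = 0.6500/0.3500 = 1.8571
P(win) = (1 - r^i)/(1 - r^N)
= (1 - 1.8571^5)/(1 - 1.8571^6)
= 0.5269

0.5269


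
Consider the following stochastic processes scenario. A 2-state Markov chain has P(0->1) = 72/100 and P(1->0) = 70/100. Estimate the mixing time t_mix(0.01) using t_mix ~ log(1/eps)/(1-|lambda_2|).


lambda_2 = |1 - p01 - p10| = |1 - 0.7200 - 0.7000| = 0.4200
t_mix ~ log(1/eps)/(1 - |lambda_2|)
= log(100)/(1 - 0.4200) = 4.6052/0.5800
= 7.9399

7.9399


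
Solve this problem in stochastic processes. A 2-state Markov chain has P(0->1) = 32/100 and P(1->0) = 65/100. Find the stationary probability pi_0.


Stationary distribution: pi_0 = p10/(p01+p10), pi_1 = p01/(p01+p10)
p01 = 0.3200, p10 = 0.6500
pi_0 = 0.6701

0.6701


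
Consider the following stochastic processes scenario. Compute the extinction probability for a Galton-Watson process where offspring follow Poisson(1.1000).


Since mu = 1.1000 > 1, extinction prob q < 1.
Solve s = exp(mu*(s-1)) iteratively.
q = 0.8239

0.8239


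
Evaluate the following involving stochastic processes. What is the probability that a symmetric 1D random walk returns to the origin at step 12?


P(S(12) = 0) = C(12,6) / 4^6
= 924 / 4096
= 0.2256

0.2256


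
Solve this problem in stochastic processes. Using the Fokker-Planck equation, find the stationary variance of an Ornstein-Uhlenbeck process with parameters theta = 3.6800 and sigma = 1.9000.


Stationary variance = sigma^2 / (2*theta)
= 1.9000^2 / (2*3.6800)
= 3.6100 / 7.3600
= 0.4905

0.4905


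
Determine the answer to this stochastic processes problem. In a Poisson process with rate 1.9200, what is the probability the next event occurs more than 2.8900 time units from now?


P(X > t) = exp(-lambda * t)
= exp(-1.9200 * 2.8900)
= exp(-5.5488) = 0.0039

0.0039


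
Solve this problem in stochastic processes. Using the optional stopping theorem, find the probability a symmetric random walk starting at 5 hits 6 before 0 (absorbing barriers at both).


By optional stopping theorem: E(M at tau) = M(0) = 5
P(hit 6)*6 + P(hit 0)*0 = 5
P(hit 6) = (5 - 0)/(6 - 0) = 5/6 = 0.8333

0.8333


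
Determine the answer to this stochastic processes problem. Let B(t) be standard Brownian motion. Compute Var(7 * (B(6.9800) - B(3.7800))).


Var(alpha*(B(t)-B(s))) = alpha^2 * (t-s)
= 7^2 * (6.9800 - 3.7800)
= 49 * 3.2000
= 156.8000

156.8000


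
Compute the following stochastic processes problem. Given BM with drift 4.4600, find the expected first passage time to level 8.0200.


Expected first passage time = a/mu
= 8.0200/4.4600
= 1.7982

1.7982


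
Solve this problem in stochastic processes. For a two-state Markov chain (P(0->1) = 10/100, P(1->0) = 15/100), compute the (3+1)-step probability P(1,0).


P^4 = P^3 * P^1
Computing via matrix multiplication of the transition matrix.
Entry (1,0) of P^4 = 0.4102

0.4102


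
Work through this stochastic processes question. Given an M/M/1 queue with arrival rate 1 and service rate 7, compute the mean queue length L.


rho = 1/7 = 0.1429
L = rho/(1-rho)
= 0.1429/0.8571
= 0.1667

0.1667


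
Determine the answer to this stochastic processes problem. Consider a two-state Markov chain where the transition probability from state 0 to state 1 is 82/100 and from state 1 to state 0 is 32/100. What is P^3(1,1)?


Computing P^3 by matrix multiplication.
P = [[0.1800, 0.8200], [0.3200, 0.6800]]
After raising P to the power 3:
P^3(1,1) = 0.7185

0.7185


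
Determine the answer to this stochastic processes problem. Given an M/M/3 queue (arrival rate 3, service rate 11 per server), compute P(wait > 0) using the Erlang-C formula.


a = lambda/mu = 0.2727
rho = a/c = 0.0909
Erlang-C formula applied:
C(c,a) = 0.0028

0.0028


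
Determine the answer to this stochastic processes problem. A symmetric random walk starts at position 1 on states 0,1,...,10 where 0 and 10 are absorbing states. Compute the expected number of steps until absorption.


For symmetric RW on 0,...,N with absorbing barriers, E(i) = i*(N-i)
E(1) = 1 * 9 = 9

9


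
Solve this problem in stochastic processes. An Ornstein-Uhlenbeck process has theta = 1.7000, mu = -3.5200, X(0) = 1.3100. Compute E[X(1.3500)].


E[X(t)] = mu + (X(0) - mu)*exp(-theta*t)
= -3.5200 + (1.3100 - -3.5200)*exp(-1.7000*1.3500)
= -3.5200 + 4.8300 * 0.1008
= -3.0333

-3.0333


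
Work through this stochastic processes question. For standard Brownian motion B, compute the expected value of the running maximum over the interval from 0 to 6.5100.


E(max B(s)) = sqrt(2t/pi)
= sqrt(2*6.5100/pi)
= sqrt(4.1444)
= 2.0358

2.0358


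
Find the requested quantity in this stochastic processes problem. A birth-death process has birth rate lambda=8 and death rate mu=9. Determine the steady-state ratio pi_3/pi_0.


For birth-death process, pi_n/pi_0 = (lambda/mu)^n
= (8/9)^3
= 0.7023

0.7023


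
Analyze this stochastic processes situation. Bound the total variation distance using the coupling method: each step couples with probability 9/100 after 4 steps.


TV distance bound <= (1-delta)^n
= (1 - 0.0900)^4
= 0.9100^4
= 0.6857

0.6857


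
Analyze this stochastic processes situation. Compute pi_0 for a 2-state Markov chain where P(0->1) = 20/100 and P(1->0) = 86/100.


Stationary distribution: pi_0 = p10/(p01+p10), pi_1 = p01/(p01+p10)
p01 = 0.2000, p10 = 0.8600
pi_0 = 0.8113

0.8113


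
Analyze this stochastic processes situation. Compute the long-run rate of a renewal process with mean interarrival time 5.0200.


Long-run renewal rate = 1/E(X)
= 1/5.0200
= 0.1992

0.1992


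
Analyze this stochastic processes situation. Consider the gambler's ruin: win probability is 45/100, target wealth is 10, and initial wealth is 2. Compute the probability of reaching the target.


Gambler's ruin formula:
r = q/p = 0.5500/0.4500 = 1.2222
P(win) = (1 - r^i)/(1 - r^N)
= (1 - 1.2222^2)/(1 - 1.2222^10)
= 0.0767

0.0767


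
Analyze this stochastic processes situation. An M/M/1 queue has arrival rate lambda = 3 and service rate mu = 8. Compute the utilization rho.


rho = lambda/mu
= 3/8
= 0.3750

0.3750


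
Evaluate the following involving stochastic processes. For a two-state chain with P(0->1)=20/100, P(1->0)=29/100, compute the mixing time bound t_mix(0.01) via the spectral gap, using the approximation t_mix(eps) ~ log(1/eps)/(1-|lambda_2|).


lambda_2 = |1 - p01 - p10| = |1 - 0.2000 - 0.2900| = 0.5100
t_mix ~ log(1/eps)/(1 - |lambda_2|)
= log(100)/(1 - 0.5100) = 4.6052/0.4900
= 9.3983

9.3983


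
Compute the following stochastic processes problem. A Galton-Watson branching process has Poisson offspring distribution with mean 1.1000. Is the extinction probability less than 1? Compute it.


Since mu = 1.1000 > 1, extinction prob q < 1.
Solve s = exp(mu*(s-1)) iteratively.
q = 0.8239

0.8239


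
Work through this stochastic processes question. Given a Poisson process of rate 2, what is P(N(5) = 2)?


P(N(t)=k) = (lambda*t)^k * exp(-lambda*t) / k!
lambda*t = 10
= 10^2 * exp(-10) / 2!
= 100 * 4.5400e-05 / 2
= 0.0023

0.0023


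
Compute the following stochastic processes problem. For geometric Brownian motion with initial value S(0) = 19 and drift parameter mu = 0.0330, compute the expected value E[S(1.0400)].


E[S(t)] = S(0) * exp(mu * t)
= 19 * exp(0.0330 * 1.0400)
= 19 * 1.0349
= 19.6634

19.6634


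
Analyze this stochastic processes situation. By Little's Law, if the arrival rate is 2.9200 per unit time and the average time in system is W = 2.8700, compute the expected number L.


Little's Law: L = lambda * W
= 2.9200 * 2.8700
= 8.3804

8.3804


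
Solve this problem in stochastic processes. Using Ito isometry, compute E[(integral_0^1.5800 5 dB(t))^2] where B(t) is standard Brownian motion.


By Ito isometry: E[(int f dB)^2] = int f^2 dt
= 5^2 * 1.5800
= 25 * 1.5800 = 39.5000

39.5000


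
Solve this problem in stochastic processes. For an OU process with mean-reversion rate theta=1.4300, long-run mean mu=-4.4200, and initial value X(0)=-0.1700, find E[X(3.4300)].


E[X(t)] = mu + (X(0) - mu)*exp(-theta*t)
= -4.4200 + (-0.1700 - -4.4200)*exp(-1.4300*3.4300)
= -4.4200 + 4.2500 * 0.0074
= -4.3885

-4.3885


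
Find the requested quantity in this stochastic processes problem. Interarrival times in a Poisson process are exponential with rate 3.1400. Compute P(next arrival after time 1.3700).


P(X > t) = exp(-lambda * t)
= exp(-3.1400 * 1.3700)
= exp(-4.3018) = 0.0135

0.0135


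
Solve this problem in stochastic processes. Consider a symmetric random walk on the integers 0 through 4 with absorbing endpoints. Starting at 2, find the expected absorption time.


For symmetric RW on 0,...,N with absorbing barriers, E(i) = i*(N-i)
E(2) = 2 * 2 = 4

4


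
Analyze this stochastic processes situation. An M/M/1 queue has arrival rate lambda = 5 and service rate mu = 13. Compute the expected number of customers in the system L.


rho = 5/13 = 0.3846
L = rho/(1-rho)
= 0.3846/0.6154
= 0.6250

0.6250


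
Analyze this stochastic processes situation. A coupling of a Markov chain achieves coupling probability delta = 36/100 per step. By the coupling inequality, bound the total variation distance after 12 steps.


TV distance bound <= (1-delta)^n
= (1 - 0.3600)^12
= 0.6400^12
= 0.0047

0.0047


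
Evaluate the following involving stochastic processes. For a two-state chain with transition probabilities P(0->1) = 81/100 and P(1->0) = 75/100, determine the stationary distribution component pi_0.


Stationary distribution: pi_0 = p10/(p01+p10), pi_1 = p01/(p01+p10)
p01 = 0.8100, p10 = 0.7500
pi_0 = 0.4808

0.4808


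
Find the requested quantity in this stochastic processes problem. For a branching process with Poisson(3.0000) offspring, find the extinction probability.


Since mu = 3.0000 > 1, extinction prob q < 1.
Solve s = exp(mu*(s-1)) iteratively.
q = 0.0595

0.0595


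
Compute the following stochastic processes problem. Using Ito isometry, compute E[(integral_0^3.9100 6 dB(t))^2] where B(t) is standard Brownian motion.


By Ito isometry: E[(int f dB)^2] = int f^2 dt
= 6^2 * 3.9100
= 36 * 3.9100 = 140.7600

140.7600


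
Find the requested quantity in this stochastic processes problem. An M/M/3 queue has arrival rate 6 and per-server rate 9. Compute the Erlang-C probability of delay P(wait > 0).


a = lambda/mu = 0.6667
rho = a/c = 0.2222
Erlang-C formula applied:
C(c,a) = 0.0325

0.0325


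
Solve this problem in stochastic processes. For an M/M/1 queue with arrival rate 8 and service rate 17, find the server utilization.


rho = lambda/mu
= 8/17
= 0.4706

0.4706


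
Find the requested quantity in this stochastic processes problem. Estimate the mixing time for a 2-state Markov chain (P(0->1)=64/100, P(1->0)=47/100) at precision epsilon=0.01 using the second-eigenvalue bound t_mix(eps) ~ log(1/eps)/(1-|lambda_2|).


lambda_2 = |1 - p01 - p10| = |1 - 0.6400 - 0.4700| = 0.1100
t_mix ~ log(1/eps)/(1 - |lambda_2|)
= log(100)/(1 - 0.1100) = 4.6052/0.8900
= 5.1743

5.1743


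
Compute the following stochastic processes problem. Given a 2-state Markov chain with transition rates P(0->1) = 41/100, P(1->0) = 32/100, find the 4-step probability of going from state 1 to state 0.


Computing P^4 by matrix multiplication.
P = [[0.5900, 0.4100], [0.3200, 0.6800]]
After raising P to the power 4:
P^4(1,0) = 0.4360

0.4360


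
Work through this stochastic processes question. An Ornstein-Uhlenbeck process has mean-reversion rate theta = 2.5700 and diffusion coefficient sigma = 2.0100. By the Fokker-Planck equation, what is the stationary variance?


Stationary variance = sigma^2 / (2*theta)
= 2.0100^2 / (2*2.5700)
= 4.0401 / 5.1400
= 0.7860

0.7860


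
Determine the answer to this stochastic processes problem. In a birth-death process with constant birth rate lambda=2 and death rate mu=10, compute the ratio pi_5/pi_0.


For birth-death process, pi_n/pi_0 = (lambda/mu)^n
= (2/10)^5
= 3.2000e-04

3.2000e-04


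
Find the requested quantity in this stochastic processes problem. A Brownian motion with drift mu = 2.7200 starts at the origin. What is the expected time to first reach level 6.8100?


Expected first passage time = a/mu
= 6.8100/2.7200
= 2.5037

2.5037


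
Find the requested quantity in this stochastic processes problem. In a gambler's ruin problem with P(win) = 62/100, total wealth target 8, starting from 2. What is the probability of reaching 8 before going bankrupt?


Gambler's ruin formula:
r = q/p = 0.3800/0.6200 = 0.6129
P(win) = (1 - r^i)/(1 - r^N)
= (1 - 0.6129^2)/(1 - 0.6129^8)
= 0.6370

0.6370


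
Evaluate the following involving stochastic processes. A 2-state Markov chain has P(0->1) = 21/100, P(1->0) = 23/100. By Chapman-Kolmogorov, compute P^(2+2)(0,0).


P^4 = P^2 * P^2
Computing via matrix multiplication of the transition matrix.
Entry (0,0) of P^4 = 0.5697

0.5697


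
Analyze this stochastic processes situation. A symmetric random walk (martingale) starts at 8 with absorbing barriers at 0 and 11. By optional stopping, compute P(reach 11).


By optional stopping theorem: E(M at tau) = M(0) = 8
P(hit 11)*11 + P(hit 0)*0 = 8
P(hit 11) = (8 - 0)/(11 - 0) = 8/11 = 0.7273

0.7273


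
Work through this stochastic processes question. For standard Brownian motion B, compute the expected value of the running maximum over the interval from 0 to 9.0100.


E(max B(s)) = sqrt(2t/pi)
= sqrt(2*9.0100/pi)
= sqrt(5.7359)
= 2.3950

2.3950


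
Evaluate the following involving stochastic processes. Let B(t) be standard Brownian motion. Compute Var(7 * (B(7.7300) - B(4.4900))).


Var(alpha*(B(t)-B(s))) = alpha^2 * (t-s)
= 7^2 * (7.7300 - 4.4900)
= 49 * 3.2400
= 158.7600

158.7600


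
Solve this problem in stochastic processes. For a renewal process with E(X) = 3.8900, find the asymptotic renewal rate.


Long-run renewal rate = 1/E(X)
= 1/3.8900
= 0.2571

0.2571


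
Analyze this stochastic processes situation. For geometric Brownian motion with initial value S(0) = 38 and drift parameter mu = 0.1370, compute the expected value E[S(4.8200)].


E[S(t)] = S(0) * exp(mu * t)
= 38 * exp(0.1370 * 4.8200)
= 38 * 1.9355
= 73.5471

73.5471


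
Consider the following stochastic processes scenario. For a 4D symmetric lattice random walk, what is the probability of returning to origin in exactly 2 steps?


P(return in 2 steps) = P(reverse first step) = 1/(2d)
= 1/8
= 0.1250

0.1250


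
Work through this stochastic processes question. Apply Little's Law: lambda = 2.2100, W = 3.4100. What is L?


Little's Law: L = lambda * W
= 2.2100 * 3.4100
= 7.5361

7.5361


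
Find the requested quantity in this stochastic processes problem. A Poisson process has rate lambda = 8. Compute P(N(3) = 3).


P(N(t)=k) = (lambda*t)^k * exp(-lambda*t) / k!
lambda*t = 24
= 24^3 * exp(-24) / 3!
= 13824 * 3.7751e-11 / 6
= 8.6979e-08

8.6979e-08


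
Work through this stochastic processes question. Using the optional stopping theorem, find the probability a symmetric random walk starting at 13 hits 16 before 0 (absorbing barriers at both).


By optional stopping theorem: E(M at tau) = M(0) = 13
P(hit 16)*16 + P(hit 0)*0 = 13
P(hit 16) = (13 - 0)/(16 - 0) = 13/16 = 0.8125

0.8125


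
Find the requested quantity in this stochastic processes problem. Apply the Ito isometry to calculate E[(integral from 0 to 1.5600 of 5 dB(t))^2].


By Ito isometry: E[(int f dB)^2] = int f^2 dt
= 5^2 * 1.5600
= 25 * 1.5600 = 39.0000

39.0000


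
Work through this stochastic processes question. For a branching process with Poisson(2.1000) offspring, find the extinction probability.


Since mu = 2.1000 > 1, extinction prob q < 1.
Solve s = exp(mu*(s-1)) iteratively.
q = 0.1779

0.1779


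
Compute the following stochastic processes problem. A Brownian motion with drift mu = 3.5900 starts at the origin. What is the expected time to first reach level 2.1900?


Expected first passage time = a/mu
= 2.1900/3.5900
= 0.6100

0.6100


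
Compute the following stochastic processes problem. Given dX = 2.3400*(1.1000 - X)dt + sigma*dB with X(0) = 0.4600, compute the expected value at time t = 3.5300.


E[X(t)] = mu + (X(0) - mu)*exp(-theta*t)
= 1.1000 + (0.4600 - 1.1000)*exp(-2.3400*3.5300)
= 1.1000 + -0.6400 * 2.5861e-04
= 1.0998

1.0998


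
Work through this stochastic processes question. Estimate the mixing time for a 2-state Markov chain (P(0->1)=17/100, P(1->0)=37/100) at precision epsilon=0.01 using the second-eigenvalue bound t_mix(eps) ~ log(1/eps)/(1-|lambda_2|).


lambda_2 = |1 - p01 - p10| = |1 - 0.1700 - 0.3700| = 0.4600
t_mix ~ log(1/eps)/(1 - |lambda_2|)
= log(100)/(1 - 0.4600) = 4.6052/0.5400
= 8.5281

8.5281


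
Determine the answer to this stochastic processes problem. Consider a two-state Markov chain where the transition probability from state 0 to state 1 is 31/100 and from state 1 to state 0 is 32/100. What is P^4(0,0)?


Computing P^4 by matrix multiplication.
P = [[0.6900, 0.3100], [0.3200, 0.6800]]
After raising P to the power 4:
P^4(0,0) = 0.5172

0.5172


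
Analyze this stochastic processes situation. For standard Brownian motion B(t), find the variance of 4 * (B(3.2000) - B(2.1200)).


Var(alpha*(B(t)-B(s))) = alpha^2 * (t-s)
= 4^2 * (3.2000 - 2.1200)
= 16 * 1.0800
= 17.2800

17.2800


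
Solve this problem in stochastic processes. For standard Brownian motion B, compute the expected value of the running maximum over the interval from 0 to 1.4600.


E(max B(s)) = sqrt(2t/pi)
= sqrt(2*1.4600/pi)
= sqrt(0.9295)
= 0.9641

0.9641


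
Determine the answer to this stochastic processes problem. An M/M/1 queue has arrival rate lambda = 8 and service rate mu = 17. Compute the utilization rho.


rho = lambda/mu
= 8/17
= 0.4706

0.4706


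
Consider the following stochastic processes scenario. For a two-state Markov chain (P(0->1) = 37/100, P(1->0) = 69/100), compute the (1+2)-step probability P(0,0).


P^3 = P^1 * P^2
Computing via matrix multiplication of the transition matrix.
Entry (0,0) of P^3 = 0.6509

0.6509


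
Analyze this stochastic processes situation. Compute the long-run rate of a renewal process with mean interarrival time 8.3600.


Long-run renewal rate = 1/E(X)
= 1/8.3600
= 0.1196

0.1196


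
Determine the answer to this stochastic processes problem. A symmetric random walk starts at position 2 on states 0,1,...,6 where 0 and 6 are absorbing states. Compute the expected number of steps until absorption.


For symmetric RW on 0,...,N with absorbing barriers, E(i) = i*(N-i)
E(2) = 2 * 4 = 8

8


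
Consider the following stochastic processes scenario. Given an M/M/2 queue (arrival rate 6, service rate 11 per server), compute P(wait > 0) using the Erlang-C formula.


a = lambda/mu = 0.5455
rho = a/c = 0.2727
Erlang-C formula applied:
C(c,a) = 0.1169

0.1169


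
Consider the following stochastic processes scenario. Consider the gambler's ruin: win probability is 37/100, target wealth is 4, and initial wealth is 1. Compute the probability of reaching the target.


Gambler's ruin formula:
r = q/p = 0.6300/0.3700 = 1.7027
P(win) = (1 - r^i)/(1 - r^N)
= (1 - 1.7027^1)/(1 - 1.7027^4)
= 0.0949

0.0949


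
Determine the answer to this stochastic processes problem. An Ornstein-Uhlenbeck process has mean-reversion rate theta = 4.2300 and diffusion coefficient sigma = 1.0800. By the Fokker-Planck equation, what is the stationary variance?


Stationary variance = sigma^2 / (2*theta)
= 1.0800^2 / (2*4.2300)
= 1.1664 / 8.4600
= 0.1379

0.1379


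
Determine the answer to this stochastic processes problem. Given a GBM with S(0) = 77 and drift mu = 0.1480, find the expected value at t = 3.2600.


E[S(t)] = S(0) * exp(mu * t)
= 77 * exp(0.1480 * 3.2600)
= 77 * 1.6201
= 124.7467

124.7467


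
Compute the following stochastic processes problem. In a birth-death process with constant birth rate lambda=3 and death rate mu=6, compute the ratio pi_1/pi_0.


For birth-death process, pi_n/pi_0 = (lambda/mu)^n
= (3/6)^1
= 0.5000

0.5000


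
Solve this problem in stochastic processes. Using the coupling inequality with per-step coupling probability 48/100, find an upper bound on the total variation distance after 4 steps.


TV distance bound <= (1-delta)^n
= (1 - 0.4800)^4
= 0.5200^4
= 0.0731

0.0731


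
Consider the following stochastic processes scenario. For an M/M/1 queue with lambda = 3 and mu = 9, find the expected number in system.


rho = 3/9 = 0.3333
L = rho/(1-rho)
= 0.3333/0.6667
= 0.5000

0.5000


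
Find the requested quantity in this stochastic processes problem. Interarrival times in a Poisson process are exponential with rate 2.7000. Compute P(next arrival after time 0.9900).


P(X > t) = exp(-lambda * t)
= exp(-2.7000 * 0.9900)
= exp(-2.6730) = 0.0690

0.0690


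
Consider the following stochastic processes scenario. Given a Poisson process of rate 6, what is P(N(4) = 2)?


P(N(t)=k) = (lambda*t)^k * exp(-lambda*t) / k!
lambda*t = 24
= 24^2 * exp(-24) / 2!
= 576 * 3.7751e-11 / 2
= 1.0872e-08

1.0872e-08


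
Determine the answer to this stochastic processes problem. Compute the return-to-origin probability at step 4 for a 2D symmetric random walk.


P = C(4,2)^2 / 4^4
= 6^2 / 256
= 36 / 256
= 0.1406

0.1406


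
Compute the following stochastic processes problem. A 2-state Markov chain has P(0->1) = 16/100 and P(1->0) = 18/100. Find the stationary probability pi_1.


Stationary distribution: pi_0 = p10/(p01+p10), pi_1 = p01/(p01+p10)
p01 = 0.1600, p10 = 0.1800
pi_1 = 0.4706

0.4706


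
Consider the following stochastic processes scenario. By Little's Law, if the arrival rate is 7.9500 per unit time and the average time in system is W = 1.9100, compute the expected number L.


Little's Law: L = lambda * W
= 7.9500 * 1.9100
= 15.1845

15.1845


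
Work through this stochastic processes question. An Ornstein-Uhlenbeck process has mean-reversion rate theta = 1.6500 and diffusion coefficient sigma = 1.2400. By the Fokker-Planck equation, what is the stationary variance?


Stationary variance = sigma^2 / (2*theta)
= 1.2400^2 / (2*1.6500)
= 1.5376 / 3.3000
= 0.4659

0.4659


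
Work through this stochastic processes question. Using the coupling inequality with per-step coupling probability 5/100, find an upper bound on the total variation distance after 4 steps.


TV distance bound <= (1-delta)^n
= (1 - 0.0500)^4
= 0.9500^4
= 0.8145

0.8145


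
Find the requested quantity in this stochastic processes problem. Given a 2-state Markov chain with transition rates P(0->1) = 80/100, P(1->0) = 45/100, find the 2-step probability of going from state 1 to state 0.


Computing P^2 by matrix multiplication.
P = [[0.2000, 0.8000], [0.4500, 0.5500]]
After raising P to the power 2:
P^2(1,0) = 0.3375

0.3375


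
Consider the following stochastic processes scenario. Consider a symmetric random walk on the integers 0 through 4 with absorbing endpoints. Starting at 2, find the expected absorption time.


For symmetric RW on 0,...,N with absorbing barriers, E(i) = i*(N-i)
E(2) = 2 * 2 = 4

4


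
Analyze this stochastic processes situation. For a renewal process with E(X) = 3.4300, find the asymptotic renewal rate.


Long-run renewal rate = 1/E(X)
= 1/3.4300
= 0.2915

0.2915


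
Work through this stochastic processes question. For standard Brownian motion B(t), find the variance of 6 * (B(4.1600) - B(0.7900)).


Var(alpha*(B(t)-B(s))) = alpha^2 * (t-s)
= 6^2 * (4.1600 - 0.7900)
= 36 * 3.3700
= 121.3200

121.3200


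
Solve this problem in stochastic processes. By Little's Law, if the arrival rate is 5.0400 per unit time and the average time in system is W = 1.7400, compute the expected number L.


Little's Law: L = lambda * W
= 5.0400 * 1.7400
= 8.7696

8.7696


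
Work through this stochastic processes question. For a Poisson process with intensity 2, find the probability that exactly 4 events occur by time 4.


P(N(t)=k) = (lambda*t)^k * exp(-lambda*t) / k!
lambda*t = 8
= 8^4 * exp(-8) / 4!
= 4096 * 3.3546e-04 / 24
= 0.0573

0.0573


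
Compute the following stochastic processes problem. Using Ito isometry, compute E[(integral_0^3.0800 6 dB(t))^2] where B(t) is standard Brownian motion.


By Ito isometry: E[(int f dB)^2] = int f^2 dt
= 6^2 * 3.0800
= 36 * 3.0800 = 110.8800

110.8800


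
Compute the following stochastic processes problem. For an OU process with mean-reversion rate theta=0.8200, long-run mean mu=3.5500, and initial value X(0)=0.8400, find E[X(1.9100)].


E[X(t)] = mu + (X(0) - mu)*exp(-theta*t)
= 3.5500 + (0.8400 - 3.5500)*exp(-0.8200*1.9100)
= 3.5500 + -2.7100 * 0.2088
= 2.9841

2.9841


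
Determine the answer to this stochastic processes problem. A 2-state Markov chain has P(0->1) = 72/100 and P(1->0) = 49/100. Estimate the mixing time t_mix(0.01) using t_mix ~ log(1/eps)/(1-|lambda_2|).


lambda_2 = |1 - p01 - p10| = |1 - 0.7200 - 0.4900| = 0.2100
t_mix ~ log(1/eps)/(1 - |lambda_2|)
= log(100)/(1 - 0.2100) = 4.6052/0.7900
= 5.8293

5.8293


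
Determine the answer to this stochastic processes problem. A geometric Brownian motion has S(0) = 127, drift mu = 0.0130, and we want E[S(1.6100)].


E[S(t)] = S(0) * exp(mu * t)
= 127 * exp(0.0130 * 1.6100)
= 127 * 1.0212
= 129.6861

129.6861


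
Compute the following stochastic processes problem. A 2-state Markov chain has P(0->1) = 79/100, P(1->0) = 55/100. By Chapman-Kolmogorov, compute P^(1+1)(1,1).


P^2 = P^1 * P^1
Computing via matrix multiplication of the transition matrix.
Entry (1,1) of P^2 = 0.6370

0.6370


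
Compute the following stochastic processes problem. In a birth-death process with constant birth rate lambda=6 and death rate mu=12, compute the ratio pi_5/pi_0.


For birth-death process, pi_n/pi_0 = (lambda/mu)^n
= (6/12)^5
= 0.0312

0.0312


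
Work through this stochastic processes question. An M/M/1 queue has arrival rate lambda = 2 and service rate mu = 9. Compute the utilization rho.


rho = lambda/mu
= 2/9
= 0.2222

0.2222


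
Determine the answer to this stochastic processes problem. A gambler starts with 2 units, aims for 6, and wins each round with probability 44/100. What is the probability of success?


Gambler's ruin formula:
r = q/p = 0.5600/0.4400 = 1.2727
P(win) = (1 - r^i)/(1 - r^N)
= (1 - 1.2727^2)/(1 - 1.2727^6)
= 0.1907

0.1907


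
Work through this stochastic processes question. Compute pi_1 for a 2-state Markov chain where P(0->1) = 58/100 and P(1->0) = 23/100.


Stationary distribution: pi_0 = p10/(p01+p10), pi_1 = p01/(p01+p10)
p01 = 0.5800, p10 = 0.2300
pi_1 = 0.7160

0.7160


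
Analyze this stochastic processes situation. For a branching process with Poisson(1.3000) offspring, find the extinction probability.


Since mu = 1.3000 > 1, extinction prob q < 1.
Solve s = exp(mu*(s-1)) iteratively.
q = 0.5770

0.5770


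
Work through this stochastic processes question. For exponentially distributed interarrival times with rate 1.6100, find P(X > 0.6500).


P(X > t) = exp(-lambda * t)
= exp(-1.6100 * 0.6500)
= exp(-1.0465) = 0.3512

0.3512


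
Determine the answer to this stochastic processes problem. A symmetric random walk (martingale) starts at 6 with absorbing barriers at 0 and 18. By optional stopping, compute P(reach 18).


By optional stopping theorem: E(M at tau) = M(0) = 6
P(hit 18)*18 + P(hit 0)*0 = 6
P(hit 18) = (6 - 0)/(18 - 0) = 1/3 = 0.3333

0.3333


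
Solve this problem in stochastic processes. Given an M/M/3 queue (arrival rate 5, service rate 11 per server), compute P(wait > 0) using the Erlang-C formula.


a = lambda/mu = 0.4545
rho = a/c = 0.1515
Erlang-C formula applied:
C(c,a) = 0.0117

0.0117


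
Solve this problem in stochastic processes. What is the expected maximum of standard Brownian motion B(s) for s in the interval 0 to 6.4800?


E(max B(s)) = sqrt(2t/pi)
= sqrt(2*6.4800/pi)
= sqrt(4.1253)
= 2.0311

2.0311


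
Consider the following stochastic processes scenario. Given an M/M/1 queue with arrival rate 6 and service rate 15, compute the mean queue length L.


rho = 6/15 = 0.4000
L = rho/(1-rho)
= 0.4000/0.6000
= 0.6667

0.6667


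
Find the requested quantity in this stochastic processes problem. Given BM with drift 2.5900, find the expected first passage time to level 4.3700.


Expected first passage time = a/mu
= 4.3700/2.5900
= 1.6873

1.6873


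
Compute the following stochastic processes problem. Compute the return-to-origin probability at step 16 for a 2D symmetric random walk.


P = C(16,8)^2 / 4^16
= 12870^2 / 4294967296
= 165636900 / 4294967296
= 0.0386

0.0386


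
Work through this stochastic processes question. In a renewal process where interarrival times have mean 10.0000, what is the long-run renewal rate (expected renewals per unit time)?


Long-run renewal rate = 1/E(X)
= 1/10.0000
= 0.1000

0.1000


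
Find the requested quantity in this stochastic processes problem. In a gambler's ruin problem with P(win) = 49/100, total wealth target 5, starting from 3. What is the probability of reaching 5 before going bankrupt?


Gambler's ruin formula:
r = q/p = 0.5100/0.4900 = 1.0408
P(win) = (1 - r^i)/(1 - r^N)
= (1 - 1.0408^3)/(1 - 1.0408^5)
= 0.5759

0.5759


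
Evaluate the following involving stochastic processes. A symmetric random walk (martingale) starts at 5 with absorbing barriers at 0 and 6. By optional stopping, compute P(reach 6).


By optional stopping theorem: E(M at tau) = M(0) = 5
P(hit 6)*6 + P(hit 0)*0 = 5
P(hit 6) = (5 - 0)/(6 - 0) = 5/6 = 0.8333

0.8333


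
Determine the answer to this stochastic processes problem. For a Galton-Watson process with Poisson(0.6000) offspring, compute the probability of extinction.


Since mu = 0.6000 <= 1, extinction probability = 1.

1.0000


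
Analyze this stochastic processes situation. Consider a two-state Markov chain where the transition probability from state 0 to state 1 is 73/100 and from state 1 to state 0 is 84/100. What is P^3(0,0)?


Computing P^3 by matrix multiplication.
P = [[0.2700, 0.7300], [0.8400, 0.1600]]
After raising P to the power 3:
P^3(0,0) = 0.4489

0.4489


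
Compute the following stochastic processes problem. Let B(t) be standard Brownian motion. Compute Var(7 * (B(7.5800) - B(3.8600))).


Var(alpha*(B(t)-B(s))) = alpha^2 * (t-s)
= 7^2 * (7.5800 - 3.8600)
= 49 * 3.7200
= 182.2800

182.2800


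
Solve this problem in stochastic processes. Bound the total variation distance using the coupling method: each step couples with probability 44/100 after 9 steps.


TV distance bound <= (1-delta)^n
= (1 - 0.4400)^9
= 0.5600^9
= 0.0054

0.0054


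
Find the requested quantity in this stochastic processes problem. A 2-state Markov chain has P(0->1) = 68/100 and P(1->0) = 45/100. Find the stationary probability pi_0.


Stationary distribution: pi_0 = p10/(p01+p10), pi_1 = p01/(p01+p10)
p01 = 0.6800, p10 = 0.4500
pi_0 = 0.3982

0.3982
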